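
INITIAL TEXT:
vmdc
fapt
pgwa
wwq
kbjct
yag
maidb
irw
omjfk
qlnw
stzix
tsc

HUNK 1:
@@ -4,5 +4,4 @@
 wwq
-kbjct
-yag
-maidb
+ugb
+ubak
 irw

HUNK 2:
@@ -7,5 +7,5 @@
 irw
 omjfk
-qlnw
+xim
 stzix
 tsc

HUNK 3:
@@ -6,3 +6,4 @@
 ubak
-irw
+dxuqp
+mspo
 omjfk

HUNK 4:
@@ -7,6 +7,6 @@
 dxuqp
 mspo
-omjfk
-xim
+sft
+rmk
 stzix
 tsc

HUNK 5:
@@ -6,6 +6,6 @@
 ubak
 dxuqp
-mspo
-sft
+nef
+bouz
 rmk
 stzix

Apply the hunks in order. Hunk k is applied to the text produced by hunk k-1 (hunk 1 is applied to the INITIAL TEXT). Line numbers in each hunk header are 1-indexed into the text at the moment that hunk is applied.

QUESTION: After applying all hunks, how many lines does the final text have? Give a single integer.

Answer: 12

Derivation:
Hunk 1: at line 4 remove [kbjct,yag,maidb] add [ugb,ubak] -> 11 lines: vmdc fapt pgwa wwq ugb ubak irw omjfk qlnw stzix tsc
Hunk 2: at line 7 remove [qlnw] add [xim] -> 11 lines: vmdc fapt pgwa wwq ugb ubak irw omjfk xim stzix tsc
Hunk 3: at line 6 remove [irw] add [dxuqp,mspo] -> 12 lines: vmdc fapt pgwa wwq ugb ubak dxuqp mspo omjfk xim stzix tsc
Hunk 4: at line 7 remove [omjfk,xim] add [sft,rmk] -> 12 lines: vmdc fapt pgwa wwq ugb ubak dxuqp mspo sft rmk stzix tsc
Hunk 5: at line 6 remove [mspo,sft] add [nef,bouz] -> 12 lines: vmdc fapt pgwa wwq ugb ubak dxuqp nef bouz rmk stzix tsc
Final line count: 12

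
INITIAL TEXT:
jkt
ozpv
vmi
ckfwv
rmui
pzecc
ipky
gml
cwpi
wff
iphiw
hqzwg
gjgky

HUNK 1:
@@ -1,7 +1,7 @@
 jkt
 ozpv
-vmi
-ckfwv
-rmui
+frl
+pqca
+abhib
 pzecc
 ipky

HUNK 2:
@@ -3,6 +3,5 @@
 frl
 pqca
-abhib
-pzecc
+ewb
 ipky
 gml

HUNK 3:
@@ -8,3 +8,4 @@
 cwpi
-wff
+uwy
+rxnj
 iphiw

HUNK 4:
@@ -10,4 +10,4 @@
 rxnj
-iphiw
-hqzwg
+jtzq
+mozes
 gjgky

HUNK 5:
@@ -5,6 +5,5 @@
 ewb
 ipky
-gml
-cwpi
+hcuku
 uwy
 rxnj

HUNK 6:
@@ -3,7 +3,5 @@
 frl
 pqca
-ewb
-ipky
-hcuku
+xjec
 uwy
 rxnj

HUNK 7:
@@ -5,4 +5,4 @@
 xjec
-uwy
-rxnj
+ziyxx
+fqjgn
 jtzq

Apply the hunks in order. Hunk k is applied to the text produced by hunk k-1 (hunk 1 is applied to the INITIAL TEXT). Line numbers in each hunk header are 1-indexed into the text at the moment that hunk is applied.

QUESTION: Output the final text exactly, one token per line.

Hunk 1: at line 1 remove [vmi,ckfwv,rmui] add [frl,pqca,abhib] -> 13 lines: jkt ozpv frl pqca abhib pzecc ipky gml cwpi wff iphiw hqzwg gjgky
Hunk 2: at line 3 remove [abhib,pzecc] add [ewb] -> 12 lines: jkt ozpv frl pqca ewb ipky gml cwpi wff iphiw hqzwg gjgky
Hunk 3: at line 8 remove [wff] add [uwy,rxnj] -> 13 lines: jkt ozpv frl pqca ewb ipky gml cwpi uwy rxnj iphiw hqzwg gjgky
Hunk 4: at line 10 remove [iphiw,hqzwg] add [jtzq,mozes] -> 13 lines: jkt ozpv frl pqca ewb ipky gml cwpi uwy rxnj jtzq mozes gjgky
Hunk 5: at line 5 remove [gml,cwpi] add [hcuku] -> 12 lines: jkt ozpv frl pqca ewb ipky hcuku uwy rxnj jtzq mozes gjgky
Hunk 6: at line 3 remove [ewb,ipky,hcuku] add [xjec] -> 10 lines: jkt ozpv frl pqca xjec uwy rxnj jtzq mozes gjgky
Hunk 7: at line 5 remove [uwy,rxnj] add [ziyxx,fqjgn] -> 10 lines: jkt ozpv frl pqca xjec ziyxx fqjgn jtzq mozes gjgky

Answer: jkt
ozpv
frl
pqca
xjec
ziyxx
fqjgn
jtzq
mozes
gjgky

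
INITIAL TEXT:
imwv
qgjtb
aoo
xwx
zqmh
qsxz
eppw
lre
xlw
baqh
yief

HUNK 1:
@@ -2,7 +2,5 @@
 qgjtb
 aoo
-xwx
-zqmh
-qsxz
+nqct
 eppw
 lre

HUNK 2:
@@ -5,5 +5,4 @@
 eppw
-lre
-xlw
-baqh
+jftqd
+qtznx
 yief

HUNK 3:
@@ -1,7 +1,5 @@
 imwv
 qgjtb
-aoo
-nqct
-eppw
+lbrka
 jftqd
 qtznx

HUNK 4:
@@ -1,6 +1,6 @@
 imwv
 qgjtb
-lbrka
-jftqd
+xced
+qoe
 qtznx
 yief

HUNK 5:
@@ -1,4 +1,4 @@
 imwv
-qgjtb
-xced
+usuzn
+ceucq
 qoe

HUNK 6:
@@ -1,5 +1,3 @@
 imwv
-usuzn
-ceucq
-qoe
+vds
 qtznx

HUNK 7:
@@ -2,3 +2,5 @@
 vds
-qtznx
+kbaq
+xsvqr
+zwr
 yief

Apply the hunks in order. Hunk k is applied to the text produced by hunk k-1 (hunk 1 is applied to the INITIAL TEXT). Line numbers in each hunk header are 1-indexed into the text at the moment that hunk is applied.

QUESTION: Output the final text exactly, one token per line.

Hunk 1: at line 2 remove [xwx,zqmh,qsxz] add [nqct] -> 9 lines: imwv qgjtb aoo nqct eppw lre xlw baqh yief
Hunk 2: at line 5 remove [lre,xlw,baqh] add [jftqd,qtznx] -> 8 lines: imwv qgjtb aoo nqct eppw jftqd qtznx yief
Hunk 3: at line 1 remove [aoo,nqct,eppw] add [lbrka] -> 6 lines: imwv qgjtb lbrka jftqd qtznx yief
Hunk 4: at line 1 remove [lbrka,jftqd] add [xced,qoe] -> 6 lines: imwv qgjtb xced qoe qtznx yief
Hunk 5: at line 1 remove [qgjtb,xced] add [usuzn,ceucq] -> 6 lines: imwv usuzn ceucq qoe qtznx yief
Hunk 6: at line 1 remove [usuzn,ceucq,qoe] add [vds] -> 4 lines: imwv vds qtznx yief
Hunk 7: at line 2 remove [qtznx] add [kbaq,xsvqr,zwr] -> 6 lines: imwv vds kbaq xsvqr zwr yief

Answer: imwv
vds
kbaq
xsvqr
zwr
yief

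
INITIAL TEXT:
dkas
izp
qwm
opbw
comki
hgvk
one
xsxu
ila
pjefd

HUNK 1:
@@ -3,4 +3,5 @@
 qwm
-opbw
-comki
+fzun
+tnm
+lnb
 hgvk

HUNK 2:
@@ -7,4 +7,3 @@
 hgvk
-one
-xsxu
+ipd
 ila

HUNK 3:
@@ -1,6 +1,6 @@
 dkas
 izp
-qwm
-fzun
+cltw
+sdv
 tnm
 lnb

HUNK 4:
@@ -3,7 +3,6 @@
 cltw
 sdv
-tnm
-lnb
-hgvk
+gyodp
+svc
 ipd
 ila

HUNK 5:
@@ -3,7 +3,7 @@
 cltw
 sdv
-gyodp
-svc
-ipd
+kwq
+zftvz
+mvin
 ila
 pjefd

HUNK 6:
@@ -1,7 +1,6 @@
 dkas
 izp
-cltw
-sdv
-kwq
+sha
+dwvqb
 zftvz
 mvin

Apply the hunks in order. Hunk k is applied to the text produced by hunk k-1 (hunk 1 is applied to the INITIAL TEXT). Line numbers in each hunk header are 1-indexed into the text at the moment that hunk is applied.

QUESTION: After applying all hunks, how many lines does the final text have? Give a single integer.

Answer: 8

Derivation:
Hunk 1: at line 3 remove [opbw,comki] add [fzun,tnm,lnb] -> 11 lines: dkas izp qwm fzun tnm lnb hgvk one xsxu ila pjefd
Hunk 2: at line 7 remove [one,xsxu] add [ipd] -> 10 lines: dkas izp qwm fzun tnm lnb hgvk ipd ila pjefd
Hunk 3: at line 1 remove [qwm,fzun] add [cltw,sdv] -> 10 lines: dkas izp cltw sdv tnm lnb hgvk ipd ila pjefd
Hunk 4: at line 3 remove [tnm,lnb,hgvk] add [gyodp,svc] -> 9 lines: dkas izp cltw sdv gyodp svc ipd ila pjefd
Hunk 5: at line 3 remove [gyodp,svc,ipd] add [kwq,zftvz,mvin] -> 9 lines: dkas izp cltw sdv kwq zftvz mvin ila pjefd
Hunk 6: at line 1 remove [cltw,sdv,kwq] add [sha,dwvqb] -> 8 lines: dkas izp sha dwvqb zftvz mvin ila pjefd
Final line count: 8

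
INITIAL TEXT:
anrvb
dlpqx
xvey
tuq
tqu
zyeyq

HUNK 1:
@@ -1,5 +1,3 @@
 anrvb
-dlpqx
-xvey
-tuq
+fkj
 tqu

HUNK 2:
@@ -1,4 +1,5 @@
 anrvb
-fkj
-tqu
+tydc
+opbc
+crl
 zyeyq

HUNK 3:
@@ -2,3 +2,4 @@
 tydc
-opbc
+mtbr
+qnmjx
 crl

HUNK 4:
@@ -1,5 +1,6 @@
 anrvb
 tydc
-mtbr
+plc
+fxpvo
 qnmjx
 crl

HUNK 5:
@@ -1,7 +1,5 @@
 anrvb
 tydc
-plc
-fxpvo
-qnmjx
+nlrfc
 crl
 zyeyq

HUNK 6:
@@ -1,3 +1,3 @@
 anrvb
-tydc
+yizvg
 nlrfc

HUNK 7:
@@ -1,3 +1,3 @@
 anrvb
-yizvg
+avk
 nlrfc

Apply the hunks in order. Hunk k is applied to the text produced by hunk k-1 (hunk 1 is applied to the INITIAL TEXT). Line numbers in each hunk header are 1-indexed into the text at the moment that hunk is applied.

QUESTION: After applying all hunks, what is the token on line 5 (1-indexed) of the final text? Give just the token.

Answer: zyeyq

Derivation:
Hunk 1: at line 1 remove [dlpqx,xvey,tuq] add [fkj] -> 4 lines: anrvb fkj tqu zyeyq
Hunk 2: at line 1 remove [fkj,tqu] add [tydc,opbc,crl] -> 5 lines: anrvb tydc opbc crl zyeyq
Hunk 3: at line 2 remove [opbc] add [mtbr,qnmjx] -> 6 lines: anrvb tydc mtbr qnmjx crl zyeyq
Hunk 4: at line 1 remove [mtbr] add [plc,fxpvo] -> 7 lines: anrvb tydc plc fxpvo qnmjx crl zyeyq
Hunk 5: at line 1 remove [plc,fxpvo,qnmjx] add [nlrfc] -> 5 lines: anrvb tydc nlrfc crl zyeyq
Hunk 6: at line 1 remove [tydc] add [yizvg] -> 5 lines: anrvb yizvg nlrfc crl zyeyq
Hunk 7: at line 1 remove [yizvg] add [avk] -> 5 lines: anrvb avk nlrfc crl zyeyq
Final line 5: zyeyq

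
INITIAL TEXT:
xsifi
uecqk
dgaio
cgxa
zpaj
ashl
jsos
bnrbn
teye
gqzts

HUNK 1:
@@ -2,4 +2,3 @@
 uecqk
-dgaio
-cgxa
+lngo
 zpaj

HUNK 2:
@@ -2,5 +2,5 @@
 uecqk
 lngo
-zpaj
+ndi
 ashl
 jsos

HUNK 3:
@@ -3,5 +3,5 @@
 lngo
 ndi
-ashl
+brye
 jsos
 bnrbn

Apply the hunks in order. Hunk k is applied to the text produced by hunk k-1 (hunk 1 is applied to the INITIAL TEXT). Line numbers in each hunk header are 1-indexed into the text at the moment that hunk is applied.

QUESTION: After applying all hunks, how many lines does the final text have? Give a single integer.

Hunk 1: at line 2 remove [dgaio,cgxa] add [lngo] -> 9 lines: xsifi uecqk lngo zpaj ashl jsos bnrbn teye gqzts
Hunk 2: at line 2 remove [zpaj] add [ndi] -> 9 lines: xsifi uecqk lngo ndi ashl jsos bnrbn teye gqzts
Hunk 3: at line 3 remove [ashl] add [brye] -> 9 lines: xsifi uecqk lngo ndi brye jsos bnrbn teye gqzts
Final line count: 9

Answer: 9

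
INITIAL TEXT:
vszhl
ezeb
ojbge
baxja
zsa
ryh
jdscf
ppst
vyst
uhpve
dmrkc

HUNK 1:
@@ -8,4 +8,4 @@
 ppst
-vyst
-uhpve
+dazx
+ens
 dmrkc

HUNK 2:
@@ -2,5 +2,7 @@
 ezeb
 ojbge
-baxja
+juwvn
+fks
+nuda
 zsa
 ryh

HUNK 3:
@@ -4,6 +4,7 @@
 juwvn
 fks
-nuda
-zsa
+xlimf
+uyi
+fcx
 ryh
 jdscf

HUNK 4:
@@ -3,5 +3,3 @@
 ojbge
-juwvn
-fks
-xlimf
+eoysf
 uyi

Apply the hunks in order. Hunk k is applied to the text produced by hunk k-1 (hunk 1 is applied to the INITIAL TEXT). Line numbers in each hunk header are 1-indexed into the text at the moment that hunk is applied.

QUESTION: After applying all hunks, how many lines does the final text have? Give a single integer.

Hunk 1: at line 8 remove [vyst,uhpve] add [dazx,ens] -> 11 lines: vszhl ezeb ojbge baxja zsa ryh jdscf ppst dazx ens dmrkc
Hunk 2: at line 2 remove [baxja] add [juwvn,fks,nuda] -> 13 lines: vszhl ezeb ojbge juwvn fks nuda zsa ryh jdscf ppst dazx ens dmrkc
Hunk 3: at line 4 remove [nuda,zsa] add [xlimf,uyi,fcx] -> 14 lines: vszhl ezeb ojbge juwvn fks xlimf uyi fcx ryh jdscf ppst dazx ens dmrkc
Hunk 4: at line 3 remove [juwvn,fks,xlimf] add [eoysf] -> 12 lines: vszhl ezeb ojbge eoysf uyi fcx ryh jdscf ppst dazx ens dmrkc
Final line count: 12

Answer: 12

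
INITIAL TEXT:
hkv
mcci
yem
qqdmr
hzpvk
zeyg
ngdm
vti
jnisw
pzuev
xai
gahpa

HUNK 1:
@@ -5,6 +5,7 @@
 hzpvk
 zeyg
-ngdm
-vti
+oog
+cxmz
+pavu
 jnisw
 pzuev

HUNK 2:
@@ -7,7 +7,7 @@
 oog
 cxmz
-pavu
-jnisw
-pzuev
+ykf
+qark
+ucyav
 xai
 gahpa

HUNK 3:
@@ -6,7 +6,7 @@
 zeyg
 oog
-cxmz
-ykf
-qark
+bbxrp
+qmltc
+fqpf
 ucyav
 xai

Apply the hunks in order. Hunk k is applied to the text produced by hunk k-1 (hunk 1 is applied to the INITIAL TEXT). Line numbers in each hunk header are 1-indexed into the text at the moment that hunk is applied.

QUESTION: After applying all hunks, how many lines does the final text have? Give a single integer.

Answer: 13

Derivation:
Hunk 1: at line 5 remove [ngdm,vti] add [oog,cxmz,pavu] -> 13 lines: hkv mcci yem qqdmr hzpvk zeyg oog cxmz pavu jnisw pzuev xai gahpa
Hunk 2: at line 7 remove [pavu,jnisw,pzuev] add [ykf,qark,ucyav] -> 13 lines: hkv mcci yem qqdmr hzpvk zeyg oog cxmz ykf qark ucyav xai gahpa
Hunk 3: at line 6 remove [cxmz,ykf,qark] add [bbxrp,qmltc,fqpf] -> 13 lines: hkv mcci yem qqdmr hzpvk zeyg oog bbxrp qmltc fqpf ucyav xai gahpa
Final line count: 13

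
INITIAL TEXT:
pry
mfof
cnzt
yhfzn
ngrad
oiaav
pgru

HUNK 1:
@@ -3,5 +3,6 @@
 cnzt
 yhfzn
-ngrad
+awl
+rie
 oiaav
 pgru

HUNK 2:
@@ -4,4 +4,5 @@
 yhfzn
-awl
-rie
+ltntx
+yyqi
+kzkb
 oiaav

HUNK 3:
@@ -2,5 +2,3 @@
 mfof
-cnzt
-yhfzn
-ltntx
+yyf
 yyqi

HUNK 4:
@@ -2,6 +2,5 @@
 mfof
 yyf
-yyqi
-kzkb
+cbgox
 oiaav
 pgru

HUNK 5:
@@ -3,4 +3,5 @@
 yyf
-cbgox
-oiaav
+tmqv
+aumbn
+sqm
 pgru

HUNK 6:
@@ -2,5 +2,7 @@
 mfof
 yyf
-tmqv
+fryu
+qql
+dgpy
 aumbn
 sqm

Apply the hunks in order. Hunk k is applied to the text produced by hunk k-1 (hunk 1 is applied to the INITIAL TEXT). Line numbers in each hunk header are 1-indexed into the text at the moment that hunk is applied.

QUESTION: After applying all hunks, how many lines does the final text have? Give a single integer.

Hunk 1: at line 3 remove [ngrad] add [awl,rie] -> 8 lines: pry mfof cnzt yhfzn awl rie oiaav pgru
Hunk 2: at line 4 remove [awl,rie] add [ltntx,yyqi,kzkb] -> 9 lines: pry mfof cnzt yhfzn ltntx yyqi kzkb oiaav pgru
Hunk 3: at line 2 remove [cnzt,yhfzn,ltntx] add [yyf] -> 7 lines: pry mfof yyf yyqi kzkb oiaav pgru
Hunk 4: at line 2 remove [yyqi,kzkb] add [cbgox] -> 6 lines: pry mfof yyf cbgox oiaav pgru
Hunk 5: at line 3 remove [cbgox,oiaav] add [tmqv,aumbn,sqm] -> 7 lines: pry mfof yyf tmqv aumbn sqm pgru
Hunk 6: at line 2 remove [tmqv] add [fryu,qql,dgpy] -> 9 lines: pry mfof yyf fryu qql dgpy aumbn sqm pgru
Final line count: 9

Answer: 9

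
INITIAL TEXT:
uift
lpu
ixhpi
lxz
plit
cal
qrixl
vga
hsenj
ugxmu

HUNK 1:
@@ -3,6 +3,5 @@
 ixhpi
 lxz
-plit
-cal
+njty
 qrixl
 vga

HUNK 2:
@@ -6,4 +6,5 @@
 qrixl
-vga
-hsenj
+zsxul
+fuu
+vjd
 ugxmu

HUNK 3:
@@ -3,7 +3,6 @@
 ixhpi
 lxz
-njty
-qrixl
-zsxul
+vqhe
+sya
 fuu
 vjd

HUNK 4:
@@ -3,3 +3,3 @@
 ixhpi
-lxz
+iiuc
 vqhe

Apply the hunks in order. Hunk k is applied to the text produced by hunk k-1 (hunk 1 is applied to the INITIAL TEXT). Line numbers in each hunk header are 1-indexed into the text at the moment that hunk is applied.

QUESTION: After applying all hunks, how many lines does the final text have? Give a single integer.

Hunk 1: at line 3 remove [plit,cal] add [njty] -> 9 lines: uift lpu ixhpi lxz njty qrixl vga hsenj ugxmu
Hunk 2: at line 6 remove [vga,hsenj] add [zsxul,fuu,vjd] -> 10 lines: uift lpu ixhpi lxz njty qrixl zsxul fuu vjd ugxmu
Hunk 3: at line 3 remove [njty,qrixl,zsxul] add [vqhe,sya] -> 9 lines: uift lpu ixhpi lxz vqhe sya fuu vjd ugxmu
Hunk 4: at line 3 remove [lxz] add [iiuc] -> 9 lines: uift lpu ixhpi iiuc vqhe sya fuu vjd ugxmu
Final line count: 9

Answer: 9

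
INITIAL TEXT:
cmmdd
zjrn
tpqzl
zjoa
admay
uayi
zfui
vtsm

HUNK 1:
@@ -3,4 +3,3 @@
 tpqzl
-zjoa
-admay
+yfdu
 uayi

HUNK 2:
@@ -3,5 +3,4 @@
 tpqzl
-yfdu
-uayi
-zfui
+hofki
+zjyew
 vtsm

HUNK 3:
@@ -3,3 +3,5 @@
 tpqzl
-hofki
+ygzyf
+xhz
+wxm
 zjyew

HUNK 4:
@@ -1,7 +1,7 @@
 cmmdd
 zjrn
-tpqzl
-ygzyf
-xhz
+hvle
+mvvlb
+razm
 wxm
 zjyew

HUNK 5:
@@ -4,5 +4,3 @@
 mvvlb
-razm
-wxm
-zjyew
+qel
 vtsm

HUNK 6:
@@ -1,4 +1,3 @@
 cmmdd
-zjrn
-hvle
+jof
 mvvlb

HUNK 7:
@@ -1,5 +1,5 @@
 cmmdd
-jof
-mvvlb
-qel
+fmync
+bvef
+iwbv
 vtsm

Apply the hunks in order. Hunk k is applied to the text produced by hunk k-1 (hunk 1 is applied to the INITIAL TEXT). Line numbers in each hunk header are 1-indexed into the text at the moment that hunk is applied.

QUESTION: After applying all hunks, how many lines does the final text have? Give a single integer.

Answer: 5

Derivation:
Hunk 1: at line 3 remove [zjoa,admay] add [yfdu] -> 7 lines: cmmdd zjrn tpqzl yfdu uayi zfui vtsm
Hunk 2: at line 3 remove [yfdu,uayi,zfui] add [hofki,zjyew] -> 6 lines: cmmdd zjrn tpqzl hofki zjyew vtsm
Hunk 3: at line 3 remove [hofki] add [ygzyf,xhz,wxm] -> 8 lines: cmmdd zjrn tpqzl ygzyf xhz wxm zjyew vtsm
Hunk 4: at line 1 remove [tpqzl,ygzyf,xhz] add [hvle,mvvlb,razm] -> 8 lines: cmmdd zjrn hvle mvvlb razm wxm zjyew vtsm
Hunk 5: at line 4 remove [razm,wxm,zjyew] add [qel] -> 6 lines: cmmdd zjrn hvle mvvlb qel vtsm
Hunk 6: at line 1 remove [zjrn,hvle] add [jof] -> 5 lines: cmmdd jof mvvlb qel vtsm
Hunk 7: at line 1 remove [jof,mvvlb,qel] add [fmync,bvef,iwbv] -> 5 lines: cmmdd fmync bvef iwbv vtsm
Final line count: 5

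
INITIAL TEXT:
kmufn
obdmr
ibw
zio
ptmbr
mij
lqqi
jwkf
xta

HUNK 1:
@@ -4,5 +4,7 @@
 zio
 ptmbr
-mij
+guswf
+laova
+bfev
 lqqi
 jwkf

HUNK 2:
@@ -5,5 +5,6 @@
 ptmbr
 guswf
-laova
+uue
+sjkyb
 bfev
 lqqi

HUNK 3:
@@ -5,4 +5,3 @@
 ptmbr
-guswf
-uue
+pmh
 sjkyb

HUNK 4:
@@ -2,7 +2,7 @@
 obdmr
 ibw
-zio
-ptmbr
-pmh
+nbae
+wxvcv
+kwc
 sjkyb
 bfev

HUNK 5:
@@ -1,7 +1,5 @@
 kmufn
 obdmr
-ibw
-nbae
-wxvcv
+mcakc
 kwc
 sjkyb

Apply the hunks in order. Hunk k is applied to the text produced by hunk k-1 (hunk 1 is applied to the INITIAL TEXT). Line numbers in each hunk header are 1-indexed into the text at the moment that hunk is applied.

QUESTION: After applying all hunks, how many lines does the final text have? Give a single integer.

Answer: 9

Derivation:
Hunk 1: at line 4 remove [mij] add [guswf,laova,bfev] -> 11 lines: kmufn obdmr ibw zio ptmbr guswf laova bfev lqqi jwkf xta
Hunk 2: at line 5 remove [laova] add [uue,sjkyb] -> 12 lines: kmufn obdmr ibw zio ptmbr guswf uue sjkyb bfev lqqi jwkf xta
Hunk 3: at line 5 remove [guswf,uue] add [pmh] -> 11 lines: kmufn obdmr ibw zio ptmbr pmh sjkyb bfev lqqi jwkf xta
Hunk 4: at line 2 remove [zio,ptmbr,pmh] add [nbae,wxvcv,kwc] -> 11 lines: kmufn obdmr ibw nbae wxvcv kwc sjkyb bfev lqqi jwkf xta
Hunk 5: at line 1 remove [ibw,nbae,wxvcv] add [mcakc] -> 9 lines: kmufn obdmr mcakc kwc sjkyb bfev lqqi jwkf xta
Final line count: 9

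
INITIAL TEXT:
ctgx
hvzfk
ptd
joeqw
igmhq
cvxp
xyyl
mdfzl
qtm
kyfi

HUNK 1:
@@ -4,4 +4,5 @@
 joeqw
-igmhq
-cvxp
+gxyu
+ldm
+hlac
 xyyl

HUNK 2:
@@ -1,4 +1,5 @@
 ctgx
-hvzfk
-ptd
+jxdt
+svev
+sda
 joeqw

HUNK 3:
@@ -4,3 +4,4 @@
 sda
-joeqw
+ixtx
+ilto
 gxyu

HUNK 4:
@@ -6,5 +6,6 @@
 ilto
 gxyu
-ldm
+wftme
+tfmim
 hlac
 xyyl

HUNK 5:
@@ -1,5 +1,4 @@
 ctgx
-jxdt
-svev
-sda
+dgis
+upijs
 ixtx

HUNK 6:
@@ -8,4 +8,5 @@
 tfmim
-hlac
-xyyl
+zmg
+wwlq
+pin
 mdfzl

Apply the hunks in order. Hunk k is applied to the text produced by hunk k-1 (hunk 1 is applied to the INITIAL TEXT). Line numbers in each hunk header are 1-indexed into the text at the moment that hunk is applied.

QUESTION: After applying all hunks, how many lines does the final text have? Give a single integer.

Hunk 1: at line 4 remove [igmhq,cvxp] add [gxyu,ldm,hlac] -> 11 lines: ctgx hvzfk ptd joeqw gxyu ldm hlac xyyl mdfzl qtm kyfi
Hunk 2: at line 1 remove [hvzfk,ptd] add [jxdt,svev,sda] -> 12 lines: ctgx jxdt svev sda joeqw gxyu ldm hlac xyyl mdfzl qtm kyfi
Hunk 3: at line 4 remove [joeqw] add [ixtx,ilto] -> 13 lines: ctgx jxdt svev sda ixtx ilto gxyu ldm hlac xyyl mdfzl qtm kyfi
Hunk 4: at line 6 remove [ldm] add [wftme,tfmim] -> 14 lines: ctgx jxdt svev sda ixtx ilto gxyu wftme tfmim hlac xyyl mdfzl qtm kyfi
Hunk 5: at line 1 remove [jxdt,svev,sda] add [dgis,upijs] -> 13 lines: ctgx dgis upijs ixtx ilto gxyu wftme tfmim hlac xyyl mdfzl qtm kyfi
Hunk 6: at line 8 remove [hlac,xyyl] add [zmg,wwlq,pin] -> 14 lines: ctgx dgis upijs ixtx ilto gxyu wftme tfmim zmg wwlq pin mdfzl qtm kyfi
Final line count: 14

Answer: 14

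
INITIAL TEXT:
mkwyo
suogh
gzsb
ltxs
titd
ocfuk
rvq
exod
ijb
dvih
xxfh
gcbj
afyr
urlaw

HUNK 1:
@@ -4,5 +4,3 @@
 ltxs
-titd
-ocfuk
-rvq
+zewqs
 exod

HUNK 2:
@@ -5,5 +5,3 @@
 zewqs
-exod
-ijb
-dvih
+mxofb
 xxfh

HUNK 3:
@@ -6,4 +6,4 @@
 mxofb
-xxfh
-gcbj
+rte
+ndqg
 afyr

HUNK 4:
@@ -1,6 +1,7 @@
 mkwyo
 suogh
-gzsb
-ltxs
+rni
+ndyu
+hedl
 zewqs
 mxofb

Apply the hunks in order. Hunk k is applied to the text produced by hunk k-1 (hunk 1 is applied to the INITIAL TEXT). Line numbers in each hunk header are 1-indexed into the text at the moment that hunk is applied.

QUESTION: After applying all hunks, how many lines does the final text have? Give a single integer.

Answer: 11

Derivation:
Hunk 1: at line 4 remove [titd,ocfuk,rvq] add [zewqs] -> 12 lines: mkwyo suogh gzsb ltxs zewqs exod ijb dvih xxfh gcbj afyr urlaw
Hunk 2: at line 5 remove [exod,ijb,dvih] add [mxofb] -> 10 lines: mkwyo suogh gzsb ltxs zewqs mxofb xxfh gcbj afyr urlaw
Hunk 3: at line 6 remove [xxfh,gcbj] add [rte,ndqg] -> 10 lines: mkwyo suogh gzsb ltxs zewqs mxofb rte ndqg afyr urlaw
Hunk 4: at line 1 remove [gzsb,ltxs] add [rni,ndyu,hedl] -> 11 lines: mkwyo suogh rni ndyu hedl zewqs mxofb rte ndqg afyr urlaw
Final line count: 11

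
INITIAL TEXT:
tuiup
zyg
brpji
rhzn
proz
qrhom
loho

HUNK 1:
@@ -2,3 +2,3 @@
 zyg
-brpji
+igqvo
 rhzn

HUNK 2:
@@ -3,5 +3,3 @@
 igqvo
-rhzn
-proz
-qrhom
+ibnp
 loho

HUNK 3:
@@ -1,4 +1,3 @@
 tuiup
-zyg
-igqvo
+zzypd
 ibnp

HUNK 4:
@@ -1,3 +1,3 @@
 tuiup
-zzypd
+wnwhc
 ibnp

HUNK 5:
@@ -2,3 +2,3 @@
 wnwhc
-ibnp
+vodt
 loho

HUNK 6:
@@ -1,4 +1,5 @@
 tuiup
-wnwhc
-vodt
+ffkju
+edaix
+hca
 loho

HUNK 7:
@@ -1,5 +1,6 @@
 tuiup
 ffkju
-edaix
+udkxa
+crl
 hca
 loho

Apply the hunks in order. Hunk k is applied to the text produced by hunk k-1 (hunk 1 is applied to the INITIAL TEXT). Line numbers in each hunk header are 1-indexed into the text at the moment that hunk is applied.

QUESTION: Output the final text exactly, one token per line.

Answer: tuiup
ffkju
udkxa
crl
hca
loho

Derivation:
Hunk 1: at line 2 remove [brpji] add [igqvo] -> 7 lines: tuiup zyg igqvo rhzn proz qrhom loho
Hunk 2: at line 3 remove [rhzn,proz,qrhom] add [ibnp] -> 5 lines: tuiup zyg igqvo ibnp loho
Hunk 3: at line 1 remove [zyg,igqvo] add [zzypd] -> 4 lines: tuiup zzypd ibnp loho
Hunk 4: at line 1 remove [zzypd] add [wnwhc] -> 4 lines: tuiup wnwhc ibnp loho
Hunk 5: at line 2 remove [ibnp] add [vodt] -> 4 lines: tuiup wnwhc vodt loho
Hunk 6: at line 1 remove [wnwhc,vodt] add [ffkju,edaix,hca] -> 5 lines: tuiup ffkju edaix hca loho
Hunk 7: at line 1 remove [edaix] add [udkxa,crl] -> 6 lines: tuiup ffkju udkxa crl hca loho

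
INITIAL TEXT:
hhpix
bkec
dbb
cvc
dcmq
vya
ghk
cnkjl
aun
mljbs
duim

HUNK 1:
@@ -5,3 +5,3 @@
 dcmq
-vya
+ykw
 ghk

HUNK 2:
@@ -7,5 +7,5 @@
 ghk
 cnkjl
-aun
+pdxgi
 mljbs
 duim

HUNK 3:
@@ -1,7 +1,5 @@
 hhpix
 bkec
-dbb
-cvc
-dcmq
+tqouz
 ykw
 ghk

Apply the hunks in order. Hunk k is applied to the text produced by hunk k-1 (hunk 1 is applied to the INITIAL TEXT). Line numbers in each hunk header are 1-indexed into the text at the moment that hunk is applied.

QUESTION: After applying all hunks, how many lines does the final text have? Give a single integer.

Answer: 9

Derivation:
Hunk 1: at line 5 remove [vya] add [ykw] -> 11 lines: hhpix bkec dbb cvc dcmq ykw ghk cnkjl aun mljbs duim
Hunk 2: at line 7 remove [aun] add [pdxgi] -> 11 lines: hhpix bkec dbb cvc dcmq ykw ghk cnkjl pdxgi mljbs duim
Hunk 3: at line 1 remove [dbb,cvc,dcmq] add [tqouz] -> 9 lines: hhpix bkec tqouz ykw ghk cnkjl pdxgi mljbs duim
Final line count: 9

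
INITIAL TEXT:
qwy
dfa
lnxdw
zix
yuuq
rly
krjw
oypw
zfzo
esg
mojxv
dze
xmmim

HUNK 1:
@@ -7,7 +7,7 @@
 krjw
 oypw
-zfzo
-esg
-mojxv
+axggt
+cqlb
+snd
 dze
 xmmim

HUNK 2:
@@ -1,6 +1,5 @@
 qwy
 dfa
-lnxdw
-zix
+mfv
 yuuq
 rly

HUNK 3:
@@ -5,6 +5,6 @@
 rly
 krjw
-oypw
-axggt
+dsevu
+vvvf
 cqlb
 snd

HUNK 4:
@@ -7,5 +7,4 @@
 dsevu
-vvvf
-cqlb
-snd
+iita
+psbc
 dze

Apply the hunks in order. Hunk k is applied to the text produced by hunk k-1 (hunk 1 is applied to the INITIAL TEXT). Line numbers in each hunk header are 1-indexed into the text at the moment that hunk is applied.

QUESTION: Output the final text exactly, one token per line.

Hunk 1: at line 7 remove [zfzo,esg,mojxv] add [axggt,cqlb,snd] -> 13 lines: qwy dfa lnxdw zix yuuq rly krjw oypw axggt cqlb snd dze xmmim
Hunk 2: at line 1 remove [lnxdw,zix] add [mfv] -> 12 lines: qwy dfa mfv yuuq rly krjw oypw axggt cqlb snd dze xmmim
Hunk 3: at line 5 remove [oypw,axggt] add [dsevu,vvvf] -> 12 lines: qwy dfa mfv yuuq rly krjw dsevu vvvf cqlb snd dze xmmim
Hunk 4: at line 7 remove [vvvf,cqlb,snd] add [iita,psbc] -> 11 lines: qwy dfa mfv yuuq rly krjw dsevu iita psbc dze xmmim

Answer: qwy
dfa
mfv
yuuq
rly
krjw
dsevu
iita
psbc
dze
xmmim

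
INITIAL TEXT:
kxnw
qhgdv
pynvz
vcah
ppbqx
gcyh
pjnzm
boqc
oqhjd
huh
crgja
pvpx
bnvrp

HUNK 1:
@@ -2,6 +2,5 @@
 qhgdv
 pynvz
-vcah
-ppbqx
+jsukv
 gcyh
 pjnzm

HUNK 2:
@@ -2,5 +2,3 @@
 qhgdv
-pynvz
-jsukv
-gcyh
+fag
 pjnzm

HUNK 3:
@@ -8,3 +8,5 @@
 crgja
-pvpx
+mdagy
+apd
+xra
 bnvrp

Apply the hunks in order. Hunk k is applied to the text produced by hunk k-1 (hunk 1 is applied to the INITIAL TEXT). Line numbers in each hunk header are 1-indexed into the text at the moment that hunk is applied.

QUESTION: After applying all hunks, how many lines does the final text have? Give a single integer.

Hunk 1: at line 2 remove [vcah,ppbqx] add [jsukv] -> 12 lines: kxnw qhgdv pynvz jsukv gcyh pjnzm boqc oqhjd huh crgja pvpx bnvrp
Hunk 2: at line 2 remove [pynvz,jsukv,gcyh] add [fag] -> 10 lines: kxnw qhgdv fag pjnzm boqc oqhjd huh crgja pvpx bnvrp
Hunk 3: at line 8 remove [pvpx] add [mdagy,apd,xra] -> 12 lines: kxnw qhgdv fag pjnzm boqc oqhjd huh crgja mdagy apd xra bnvrp
Final line count: 12

Answer: 12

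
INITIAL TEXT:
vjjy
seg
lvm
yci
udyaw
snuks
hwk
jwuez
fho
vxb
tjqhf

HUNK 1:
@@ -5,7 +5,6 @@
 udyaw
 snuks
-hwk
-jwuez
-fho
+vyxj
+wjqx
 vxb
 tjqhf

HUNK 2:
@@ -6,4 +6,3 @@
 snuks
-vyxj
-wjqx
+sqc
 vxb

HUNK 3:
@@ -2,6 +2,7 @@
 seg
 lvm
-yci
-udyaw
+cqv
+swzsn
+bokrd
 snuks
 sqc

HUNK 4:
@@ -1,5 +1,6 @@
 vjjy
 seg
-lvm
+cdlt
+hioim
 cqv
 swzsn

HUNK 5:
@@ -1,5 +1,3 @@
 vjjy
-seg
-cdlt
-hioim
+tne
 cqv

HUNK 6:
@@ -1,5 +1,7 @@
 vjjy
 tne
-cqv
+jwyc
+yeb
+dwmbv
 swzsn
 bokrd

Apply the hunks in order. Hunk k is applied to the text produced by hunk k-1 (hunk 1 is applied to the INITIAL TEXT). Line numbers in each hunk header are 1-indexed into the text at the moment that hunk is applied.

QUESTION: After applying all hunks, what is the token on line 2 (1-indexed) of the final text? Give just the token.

Answer: tne

Derivation:
Hunk 1: at line 5 remove [hwk,jwuez,fho] add [vyxj,wjqx] -> 10 lines: vjjy seg lvm yci udyaw snuks vyxj wjqx vxb tjqhf
Hunk 2: at line 6 remove [vyxj,wjqx] add [sqc] -> 9 lines: vjjy seg lvm yci udyaw snuks sqc vxb tjqhf
Hunk 3: at line 2 remove [yci,udyaw] add [cqv,swzsn,bokrd] -> 10 lines: vjjy seg lvm cqv swzsn bokrd snuks sqc vxb tjqhf
Hunk 4: at line 1 remove [lvm] add [cdlt,hioim] -> 11 lines: vjjy seg cdlt hioim cqv swzsn bokrd snuks sqc vxb tjqhf
Hunk 5: at line 1 remove [seg,cdlt,hioim] add [tne] -> 9 lines: vjjy tne cqv swzsn bokrd snuks sqc vxb tjqhf
Hunk 6: at line 1 remove [cqv] add [jwyc,yeb,dwmbv] -> 11 lines: vjjy tne jwyc yeb dwmbv swzsn bokrd snuks sqc vxb tjqhf
Final line 2: tne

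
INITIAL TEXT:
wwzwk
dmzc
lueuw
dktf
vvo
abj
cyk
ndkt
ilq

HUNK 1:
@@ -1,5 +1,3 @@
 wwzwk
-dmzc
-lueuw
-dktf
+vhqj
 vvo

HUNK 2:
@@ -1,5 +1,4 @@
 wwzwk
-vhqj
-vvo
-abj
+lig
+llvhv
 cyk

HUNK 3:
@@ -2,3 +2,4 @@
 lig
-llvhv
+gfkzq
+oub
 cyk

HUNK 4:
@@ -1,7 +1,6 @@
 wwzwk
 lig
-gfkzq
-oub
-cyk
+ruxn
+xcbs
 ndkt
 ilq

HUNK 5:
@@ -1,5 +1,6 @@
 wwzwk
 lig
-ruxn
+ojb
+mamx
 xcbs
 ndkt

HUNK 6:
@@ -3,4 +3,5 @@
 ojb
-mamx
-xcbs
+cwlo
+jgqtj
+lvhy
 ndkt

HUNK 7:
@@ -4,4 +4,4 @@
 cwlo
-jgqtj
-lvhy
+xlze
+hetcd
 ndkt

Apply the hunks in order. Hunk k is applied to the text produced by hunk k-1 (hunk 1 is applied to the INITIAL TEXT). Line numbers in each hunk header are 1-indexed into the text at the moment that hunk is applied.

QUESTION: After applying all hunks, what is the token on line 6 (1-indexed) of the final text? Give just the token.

Answer: hetcd

Derivation:
Hunk 1: at line 1 remove [dmzc,lueuw,dktf] add [vhqj] -> 7 lines: wwzwk vhqj vvo abj cyk ndkt ilq
Hunk 2: at line 1 remove [vhqj,vvo,abj] add [lig,llvhv] -> 6 lines: wwzwk lig llvhv cyk ndkt ilq
Hunk 3: at line 2 remove [llvhv] add [gfkzq,oub] -> 7 lines: wwzwk lig gfkzq oub cyk ndkt ilq
Hunk 4: at line 1 remove [gfkzq,oub,cyk] add [ruxn,xcbs] -> 6 lines: wwzwk lig ruxn xcbs ndkt ilq
Hunk 5: at line 1 remove [ruxn] add [ojb,mamx] -> 7 lines: wwzwk lig ojb mamx xcbs ndkt ilq
Hunk 6: at line 3 remove [mamx,xcbs] add [cwlo,jgqtj,lvhy] -> 8 lines: wwzwk lig ojb cwlo jgqtj lvhy ndkt ilq
Hunk 7: at line 4 remove [jgqtj,lvhy] add [xlze,hetcd] -> 8 lines: wwzwk lig ojb cwlo xlze hetcd ndkt ilq
Final line 6: hetcd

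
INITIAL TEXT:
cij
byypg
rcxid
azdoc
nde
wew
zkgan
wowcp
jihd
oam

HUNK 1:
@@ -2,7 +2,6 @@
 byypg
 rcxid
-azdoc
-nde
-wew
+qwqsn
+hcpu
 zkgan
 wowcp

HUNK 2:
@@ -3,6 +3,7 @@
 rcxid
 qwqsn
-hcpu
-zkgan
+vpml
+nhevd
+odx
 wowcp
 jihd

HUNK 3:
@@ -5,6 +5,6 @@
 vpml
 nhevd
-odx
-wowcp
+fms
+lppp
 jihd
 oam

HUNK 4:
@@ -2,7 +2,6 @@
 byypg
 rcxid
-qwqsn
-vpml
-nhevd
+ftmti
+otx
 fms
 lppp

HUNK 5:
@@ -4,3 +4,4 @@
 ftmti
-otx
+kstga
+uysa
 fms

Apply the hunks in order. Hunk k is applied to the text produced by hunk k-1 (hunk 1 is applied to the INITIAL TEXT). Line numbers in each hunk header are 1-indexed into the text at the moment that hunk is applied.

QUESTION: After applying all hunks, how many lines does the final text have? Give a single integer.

Answer: 10

Derivation:
Hunk 1: at line 2 remove [azdoc,nde,wew] add [qwqsn,hcpu] -> 9 lines: cij byypg rcxid qwqsn hcpu zkgan wowcp jihd oam
Hunk 2: at line 3 remove [hcpu,zkgan] add [vpml,nhevd,odx] -> 10 lines: cij byypg rcxid qwqsn vpml nhevd odx wowcp jihd oam
Hunk 3: at line 5 remove [odx,wowcp] add [fms,lppp] -> 10 lines: cij byypg rcxid qwqsn vpml nhevd fms lppp jihd oam
Hunk 4: at line 2 remove [qwqsn,vpml,nhevd] add [ftmti,otx] -> 9 lines: cij byypg rcxid ftmti otx fms lppp jihd oam
Hunk 5: at line 4 remove [otx] add [kstga,uysa] -> 10 lines: cij byypg rcxid ftmti kstga uysa fms lppp jihd oam
Final line count: 10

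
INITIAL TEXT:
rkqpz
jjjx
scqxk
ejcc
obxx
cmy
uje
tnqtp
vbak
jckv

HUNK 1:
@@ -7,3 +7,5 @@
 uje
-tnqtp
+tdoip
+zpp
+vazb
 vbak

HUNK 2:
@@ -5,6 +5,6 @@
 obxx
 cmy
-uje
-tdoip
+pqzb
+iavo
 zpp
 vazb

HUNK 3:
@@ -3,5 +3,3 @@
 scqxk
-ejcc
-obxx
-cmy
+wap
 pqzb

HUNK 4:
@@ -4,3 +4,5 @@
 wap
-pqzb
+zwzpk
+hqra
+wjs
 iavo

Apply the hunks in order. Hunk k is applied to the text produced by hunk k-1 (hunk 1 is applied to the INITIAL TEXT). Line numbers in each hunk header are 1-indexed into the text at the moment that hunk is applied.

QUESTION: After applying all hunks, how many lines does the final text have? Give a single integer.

Hunk 1: at line 7 remove [tnqtp] add [tdoip,zpp,vazb] -> 12 lines: rkqpz jjjx scqxk ejcc obxx cmy uje tdoip zpp vazb vbak jckv
Hunk 2: at line 5 remove [uje,tdoip] add [pqzb,iavo] -> 12 lines: rkqpz jjjx scqxk ejcc obxx cmy pqzb iavo zpp vazb vbak jckv
Hunk 3: at line 3 remove [ejcc,obxx,cmy] add [wap] -> 10 lines: rkqpz jjjx scqxk wap pqzb iavo zpp vazb vbak jckv
Hunk 4: at line 4 remove [pqzb] add [zwzpk,hqra,wjs] -> 12 lines: rkqpz jjjx scqxk wap zwzpk hqra wjs iavo zpp vazb vbak jckv
Final line count: 12

Answer: 12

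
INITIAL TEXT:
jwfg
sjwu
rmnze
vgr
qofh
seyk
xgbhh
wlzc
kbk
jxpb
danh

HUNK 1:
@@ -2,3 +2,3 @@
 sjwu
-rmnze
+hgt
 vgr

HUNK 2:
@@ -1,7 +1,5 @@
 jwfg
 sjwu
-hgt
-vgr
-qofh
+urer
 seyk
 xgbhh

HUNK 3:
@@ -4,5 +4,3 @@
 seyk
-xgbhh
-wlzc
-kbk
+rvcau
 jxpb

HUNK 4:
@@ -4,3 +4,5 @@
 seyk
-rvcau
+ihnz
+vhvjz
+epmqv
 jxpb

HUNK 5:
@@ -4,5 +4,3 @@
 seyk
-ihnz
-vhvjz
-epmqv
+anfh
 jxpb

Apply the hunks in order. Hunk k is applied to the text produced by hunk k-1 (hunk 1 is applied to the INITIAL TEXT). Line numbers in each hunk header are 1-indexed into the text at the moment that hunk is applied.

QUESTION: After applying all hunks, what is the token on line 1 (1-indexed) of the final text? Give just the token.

Hunk 1: at line 2 remove [rmnze] add [hgt] -> 11 lines: jwfg sjwu hgt vgr qofh seyk xgbhh wlzc kbk jxpb danh
Hunk 2: at line 1 remove [hgt,vgr,qofh] add [urer] -> 9 lines: jwfg sjwu urer seyk xgbhh wlzc kbk jxpb danh
Hunk 3: at line 4 remove [xgbhh,wlzc,kbk] add [rvcau] -> 7 lines: jwfg sjwu urer seyk rvcau jxpb danh
Hunk 4: at line 4 remove [rvcau] add [ihnz,vhvjz,epmqv] -> 9 lines: jwfg sjwu urer seyk ihnz vhvjz epmqv jxpb danh
Hunk 5: at line 4 remove [ihnz,vhvjz,epmqv] add [anfh] -> 7 lines: jwfg sjwu urer seyk anfh jxpb danh
Final line 1: jwfg

Answer: jwfg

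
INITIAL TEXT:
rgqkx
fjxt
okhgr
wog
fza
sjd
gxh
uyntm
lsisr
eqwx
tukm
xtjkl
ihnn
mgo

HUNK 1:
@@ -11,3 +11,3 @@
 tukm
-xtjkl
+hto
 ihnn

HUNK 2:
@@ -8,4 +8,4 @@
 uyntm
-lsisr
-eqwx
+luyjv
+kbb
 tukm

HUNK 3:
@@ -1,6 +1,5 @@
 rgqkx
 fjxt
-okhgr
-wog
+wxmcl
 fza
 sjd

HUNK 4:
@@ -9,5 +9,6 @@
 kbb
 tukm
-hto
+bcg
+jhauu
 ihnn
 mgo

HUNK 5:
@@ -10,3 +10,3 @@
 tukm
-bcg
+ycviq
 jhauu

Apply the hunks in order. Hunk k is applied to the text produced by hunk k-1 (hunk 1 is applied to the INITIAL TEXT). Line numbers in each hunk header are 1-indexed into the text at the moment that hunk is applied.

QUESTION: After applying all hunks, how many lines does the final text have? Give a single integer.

Answer: 14

Derivation:
Hunk 1: at line 11 remove [xtjkl] add [hto] -> 14 lines: rgqkx fjxt okhgr wog fza sjd gxh uyntm lsisr eqwx tukm hto ihnn mgo
Hunk 2: at line 8 remove [lsisr,eqwx] add [luyjv,kbb] -> 14 lines: rgqkx fjxt okhgr wog fza sjd gxh uyntm luyjv kbb tukm hto ihnn mgo
Hunk 3: at line 1 remove [okhgr,wog] add [wxmcl] -> 13 lines: rgqkx fjxt wxmcl fza sjd gxh uyntm luyjv kbb tukm hto ihnn mgo
Hunk 4: at line 9 remove [hto] add [bcg,jhauu] -> 14 lines: rgqkx fjxt wxmcl fza sjd gxh uyntm luyjv kbb tukm bcg jhauu ihnn mgo
Hunk 5: at line 10 remove [bcg] add [ycviq] -> 14 lines: rgqkx fjxt wxmcl fza sjd gxh uyntm luyjv kbb tukm ycviq jhauu ihnn mgo
Final line count: 14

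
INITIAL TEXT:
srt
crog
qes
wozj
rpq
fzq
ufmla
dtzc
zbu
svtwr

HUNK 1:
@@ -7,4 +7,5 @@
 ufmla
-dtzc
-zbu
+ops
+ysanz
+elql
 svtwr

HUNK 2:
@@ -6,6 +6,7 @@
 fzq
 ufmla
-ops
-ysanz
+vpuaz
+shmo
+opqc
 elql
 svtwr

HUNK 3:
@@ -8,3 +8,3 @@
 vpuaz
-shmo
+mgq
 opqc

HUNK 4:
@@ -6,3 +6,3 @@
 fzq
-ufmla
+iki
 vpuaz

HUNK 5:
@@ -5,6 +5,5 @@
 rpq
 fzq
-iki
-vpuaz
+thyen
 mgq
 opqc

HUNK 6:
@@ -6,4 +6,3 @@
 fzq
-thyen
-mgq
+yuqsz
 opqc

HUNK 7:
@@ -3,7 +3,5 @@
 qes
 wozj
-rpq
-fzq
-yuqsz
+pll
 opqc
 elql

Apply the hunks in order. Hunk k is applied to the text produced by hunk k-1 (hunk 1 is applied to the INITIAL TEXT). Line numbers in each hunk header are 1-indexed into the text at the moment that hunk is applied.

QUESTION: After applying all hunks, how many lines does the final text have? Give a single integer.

Hunk 1: at line 7 remove [dtzc,zbu] add [ops,ysanz,elql] -> 11 lines: srt crog qes wozj rpq fzq ufmla ops ysanz elql svtwr
Hunk 2: at line 6 remove [ops,ysanz] add [vpuaz,shmo,opqc] -> 12 lines: srt crog qes wozj rpq fzq ufmla vpuaz shmo opqc elql svtwr
Hunk 3: at line 8 remove [shmo] add [mgq] -> 12 lines: srt crog qes wozj rpq fzq ufmla vpuaz mgq opqc elql svtwr
Hunk 4: at line 6 remove [ufmla] add [iki] -> 12 lines: srt crog qes wozj rpq fzq iki vpuaz mgq opqc elql svtwr
Hunk 5: at line 5 remove [iki,vpuaz] add [thyen] -> 11 lines: srt crog qes wozj rpq fzq thyen mgq opqc elql svtwr
Hunk 6: at line 6 remove [thyen,mgq] add [yuqsz] -> 10 lines: srt crog qes wozj rpq fzq yuqsz opqc elql svtwr
Hunk 7: at line 3 remove [rpq,fzq,yuqsz] add [pll] -> 8 lines: srt crog qes wozj pll opqc elql svtwr
Final line count: 8

Answer: 8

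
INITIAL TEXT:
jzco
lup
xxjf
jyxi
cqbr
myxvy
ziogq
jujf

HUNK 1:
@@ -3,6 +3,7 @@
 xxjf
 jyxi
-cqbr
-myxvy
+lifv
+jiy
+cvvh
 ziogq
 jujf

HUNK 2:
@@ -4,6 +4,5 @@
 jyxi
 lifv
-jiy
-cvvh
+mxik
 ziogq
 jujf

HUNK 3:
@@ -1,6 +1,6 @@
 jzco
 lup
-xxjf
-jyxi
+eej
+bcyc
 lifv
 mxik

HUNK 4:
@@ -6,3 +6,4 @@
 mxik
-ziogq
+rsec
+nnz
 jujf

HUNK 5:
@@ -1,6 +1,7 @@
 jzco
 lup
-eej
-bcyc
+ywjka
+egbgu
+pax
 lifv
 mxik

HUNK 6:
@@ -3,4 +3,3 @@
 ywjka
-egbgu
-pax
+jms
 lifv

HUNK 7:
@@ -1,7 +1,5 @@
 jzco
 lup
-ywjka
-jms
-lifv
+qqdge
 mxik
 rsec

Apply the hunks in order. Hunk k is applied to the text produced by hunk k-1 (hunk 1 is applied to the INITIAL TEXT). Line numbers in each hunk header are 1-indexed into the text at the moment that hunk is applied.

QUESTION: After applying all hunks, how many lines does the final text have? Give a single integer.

Answer: 7

Derivation:
Hunk 1: at line 3 remove [cqbr,myxvy] add [lifv,jiy,cvvh] -> 9 lines: jzco lup xxjf jyxi lifv jiy cvvh ziogq jujf
Hunk 2: at line 4 remove [jiy,cvvh] add [mxik] -> 8 lines: jzco lup xxjf jyxi lifv mxik ziogq jujf
Hunk 3: at line 1 remove [xxjf,jyxi] add [eej,bcyc] -> 8 lines: jzco lup eej bcyc lifv mxik ziogq jujf
Hunk 4: at line 6 remove [ziogq] add [rsec,nnz] -> 9 lines: jzco lup eej bcyc lifv mxik rsec nnz jujf
Hunk 5: at line 1 remove [eej,bcyc] add [ywjka,egbgu,pax] -> 10 lines: jzco lup ywjka egbgu pax lifv mxik rsec nnz jujf
Hunk 6: at line 3 remove [egbgu,pax] add [jms] -> 9 lines: jzco lup ywjka jms lifv mxik rsec nnz jujf
Hunk 7: at line 1 remove [ywjka,jms,lifv] add [qqdge] -> 7 lines: jzco lup qqdge mxik rsec nnz jujf
Final line count: 7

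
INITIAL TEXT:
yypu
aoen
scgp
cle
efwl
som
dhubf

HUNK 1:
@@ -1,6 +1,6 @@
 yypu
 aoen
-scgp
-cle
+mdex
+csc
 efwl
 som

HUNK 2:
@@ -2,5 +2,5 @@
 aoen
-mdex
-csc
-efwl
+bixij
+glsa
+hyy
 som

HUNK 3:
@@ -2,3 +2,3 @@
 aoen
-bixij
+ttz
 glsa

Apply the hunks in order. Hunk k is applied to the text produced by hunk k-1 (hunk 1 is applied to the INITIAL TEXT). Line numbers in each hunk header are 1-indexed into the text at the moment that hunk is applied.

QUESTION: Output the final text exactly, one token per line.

Hunk 1: at line 1 remove [scgp,cle] add [mdex,csc] -> 7 lines: yypu aoen mdex csc efwl som dhubf
Hunk 2: at line 2 remove [mdex,csc,efwl] add [bixij,glsa,hyy] -> 7 lines: yypu aoen bixij glsa hyy som dhubf
Hunk 3: at line 2 remove [bixij] add [ttz] -> 7 lines: yypu aoen ttz glsa hyy som dhubf

Answer: yypu
aoen
ttz
glsa
hyy
som
dhubf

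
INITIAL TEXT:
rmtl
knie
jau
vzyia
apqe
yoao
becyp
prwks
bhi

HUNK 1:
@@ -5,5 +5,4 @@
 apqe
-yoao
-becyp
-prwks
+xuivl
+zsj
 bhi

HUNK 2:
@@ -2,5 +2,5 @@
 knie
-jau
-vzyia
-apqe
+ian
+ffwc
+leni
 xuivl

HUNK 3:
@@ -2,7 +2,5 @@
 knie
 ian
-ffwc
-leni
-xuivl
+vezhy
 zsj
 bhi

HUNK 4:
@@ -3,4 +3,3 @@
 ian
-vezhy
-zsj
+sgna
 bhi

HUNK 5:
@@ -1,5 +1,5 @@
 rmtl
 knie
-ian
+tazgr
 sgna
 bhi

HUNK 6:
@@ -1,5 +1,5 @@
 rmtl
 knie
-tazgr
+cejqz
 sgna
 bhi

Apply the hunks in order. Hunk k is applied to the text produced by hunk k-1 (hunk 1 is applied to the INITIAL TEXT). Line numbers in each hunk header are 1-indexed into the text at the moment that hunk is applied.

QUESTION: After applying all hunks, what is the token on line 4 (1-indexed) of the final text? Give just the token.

Hunk 1: at line 5 remove [yoao,becyp,prwks] add [xuivl,zsj] -> 8 lines: rmtl knie jau vzyia apqe xuivl zsj bhi
Hunk 2: at line 2 remove [jau,vzyia,apqe] add [ian,ffwc,leni] -> 8 lines: rmtl knie ian ffwc leni xuivl zsj bhi
Hunk 3: at line 2 remove [ffwc,leni,xuivl] add [vezhy] -> 6 lines: rmtl knie ian vezhy zsj bhi
Hunk 4: at line 3 remove [vezhy,zsj] add [sgna] -> 5 lines: rmtl knie ian sgna bhi
Hunk 5: at line 1 remove [ian] add [tazgr] -> 5 lines: rmtl knie tazgr sgna bhi
Hunk 6: at line 1 remove [tazgr] add [cejqz] -> 5 lines: rmtl knie cejqz sgna bhi
Final line 4: sgna

Answer: sgna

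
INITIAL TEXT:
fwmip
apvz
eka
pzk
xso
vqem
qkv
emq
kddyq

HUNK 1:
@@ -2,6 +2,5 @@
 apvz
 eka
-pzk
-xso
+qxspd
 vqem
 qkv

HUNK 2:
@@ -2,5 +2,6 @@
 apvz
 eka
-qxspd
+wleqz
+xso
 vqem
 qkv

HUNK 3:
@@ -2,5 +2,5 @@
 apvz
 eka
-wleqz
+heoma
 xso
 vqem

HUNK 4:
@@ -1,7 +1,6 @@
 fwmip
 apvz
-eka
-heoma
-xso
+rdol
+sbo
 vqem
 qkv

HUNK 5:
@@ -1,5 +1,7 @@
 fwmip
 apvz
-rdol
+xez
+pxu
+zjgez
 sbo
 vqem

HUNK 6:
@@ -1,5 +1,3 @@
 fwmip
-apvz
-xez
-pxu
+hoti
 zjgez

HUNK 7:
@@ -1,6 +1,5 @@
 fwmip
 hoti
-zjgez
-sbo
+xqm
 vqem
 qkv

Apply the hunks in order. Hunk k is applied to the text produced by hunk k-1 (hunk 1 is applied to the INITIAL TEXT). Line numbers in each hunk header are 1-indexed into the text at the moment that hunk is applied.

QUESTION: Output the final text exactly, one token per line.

Hunk 1: at line 2 remove [pzk,xso] add [qxspd] -> 8 lines: fwmip apvz eka qxspd vqem qkv emq kddyq
Hunk 2: at line 2 remove [qxspd] add [wleqz,xso] -> 9 lines: fwmip apvz eka wleqz xso vqem qkv emq kddyq
Hunk 3: at line 2 remove [wleqz] add [heoma] -> 9 lines: fwmip apvz eka heoma xso vqem qkv emq kddyq
Hunk 4: at line 1 remove [eka,heoma,xso] add [rdol,sbo] -> 8 lines: fwmip apvz rdol sbo vqem qkv emq kddyq
Hunk 5: at line 1 remove [rdol] add [xez,pxu,zjgez] -> 10 lines: fwmip apvz xez pxu zjgez sbo vqem qkv emq kddyq
Hunk 6: at line 1 remove [apvz,xez,pxu] add [hoti] -> 8 lines: fwmip hoti zjgez sbo vqem qkv emq kddyq
Hunk 7: at line 1 remove [zjgez,sbo] add [xqm] -> 7 lines: fwmip hoti xqm vqem qkv emq kddyq

Answer: fwmip
hoti
xqm
vqem
qkv
emq
kddyq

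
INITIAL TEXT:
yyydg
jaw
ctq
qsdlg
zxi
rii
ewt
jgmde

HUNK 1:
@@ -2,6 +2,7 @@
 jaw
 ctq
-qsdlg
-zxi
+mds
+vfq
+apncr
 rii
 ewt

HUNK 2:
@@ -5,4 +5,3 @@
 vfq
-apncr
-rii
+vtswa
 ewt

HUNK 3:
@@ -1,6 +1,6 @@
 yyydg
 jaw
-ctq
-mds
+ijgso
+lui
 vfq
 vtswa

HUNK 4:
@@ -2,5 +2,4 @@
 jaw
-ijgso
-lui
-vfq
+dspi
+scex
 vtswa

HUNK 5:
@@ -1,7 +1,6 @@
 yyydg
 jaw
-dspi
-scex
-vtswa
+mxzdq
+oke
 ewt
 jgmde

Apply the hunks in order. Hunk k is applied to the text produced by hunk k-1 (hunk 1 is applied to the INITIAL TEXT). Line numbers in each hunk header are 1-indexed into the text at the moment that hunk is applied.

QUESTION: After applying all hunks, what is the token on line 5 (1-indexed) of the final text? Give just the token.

Hunk 1: at line 2 remove [qsdlg,zxi] add [mds,vfq,apncr] -> 9 lines: yyydg jaw ctq mds vfq apncr rii ewt jgmde
Hunk 2: at line 5 remove [apncr,rii] add [vtswa] -> 8 lines: yyydg jaw ctq mds vfq vtswa ewt jgmde
Hunk 3: at line 1 remove [ctq,mds] add [ijgso,lui] -> 8 lines: yyydg jaw ijgso lui vfq vtswa ewt jgmde
Hunk 4: at line 2 remove [ijgso,lui,vfq] add [dspi,scex] -> 7 lines: yyydg jaw dspi scex vtswa ewt jgmde
Hunk 5: at line 1 remove [dspi,scex,vtswa] add [mxzdq,oke] -> 6 lines: yyydg jaw mxzdq oke ewt jgmde
Final line 5: ewt

Answer: ewt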